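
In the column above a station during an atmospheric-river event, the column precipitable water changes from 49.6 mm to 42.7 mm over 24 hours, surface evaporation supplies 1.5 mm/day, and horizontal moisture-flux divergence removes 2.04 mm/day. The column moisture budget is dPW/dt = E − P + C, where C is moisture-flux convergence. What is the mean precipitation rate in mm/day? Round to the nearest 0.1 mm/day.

P ≈ 6.4 mm/day

dPW/dt = (42.7 − 49.6) mm / (24/24 day) = -6.900 mm/day.
P = E + C − dPW/dt = 1.5 + (-2.04) − (-6.900) = 6.4 mm/day.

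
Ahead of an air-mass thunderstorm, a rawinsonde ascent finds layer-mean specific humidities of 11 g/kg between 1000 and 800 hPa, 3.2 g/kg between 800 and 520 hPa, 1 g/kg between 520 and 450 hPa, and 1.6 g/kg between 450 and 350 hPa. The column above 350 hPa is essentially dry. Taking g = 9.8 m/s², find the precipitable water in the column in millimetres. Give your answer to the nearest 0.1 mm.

PW ≈ 33.9 mm

Precipitable water is the column-integrated vapour mass per unit area: PW = (1/g) Σ q̄ Δp, with q in kg/kg and Δp in Pa (1 kg/m² of water = 1 mm).
Layer 1000–800 hPa: Δp = 200 hPa = 20000 Pa, q̄ = 0.011 kg/kg → 0.011 × 20000 / 9.8 = 22.45 mm
Layer 800–520 hPa: Δp = 280 hPa = 28000 Pa, q̄ = 0.0032 kg/kg → 0.0032 × 28000 / 9.8 = 9.14 mm
Layer 520–450 hPa: Δp = 70 hPa = 7000 Pa, q̄ = 0.001 kg/kg → 0.001 × 7000 / 9.8 = 0.71 mm
Layer 450–350 hPa: Δp = 100 hPa = 10000 Pa, q̄ = 0.0016 kg/kg → 0.0016 × 10000 / 9.8 = 1.63 mm
PW = 22.45 + 9.14 + 0.71 + 1.63 = 33.93 ≈ 33.9 mm.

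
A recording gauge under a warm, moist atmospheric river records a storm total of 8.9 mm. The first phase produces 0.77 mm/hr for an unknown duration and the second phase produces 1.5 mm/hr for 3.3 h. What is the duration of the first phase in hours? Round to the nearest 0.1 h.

Known phases: 1.5 × 3.3 = 4.95 mm.
Remaining depth = 8.9 − 4.95 = 3.95 mm.
Duration = 3.95 / 0.77 = 5.1 h.

duration ≈ 5.1 h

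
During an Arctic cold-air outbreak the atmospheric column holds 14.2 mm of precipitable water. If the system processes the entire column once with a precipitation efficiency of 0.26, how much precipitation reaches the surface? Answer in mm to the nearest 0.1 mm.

precipitation ≈ 3.7 mm

Precipitation = ε × PW = 0.26 × 14.2 = 3.7 mm.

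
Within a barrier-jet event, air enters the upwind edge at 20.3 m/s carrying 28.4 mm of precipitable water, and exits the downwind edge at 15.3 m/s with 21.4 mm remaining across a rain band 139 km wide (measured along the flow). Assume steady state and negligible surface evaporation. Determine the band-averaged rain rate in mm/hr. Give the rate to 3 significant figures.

R ≈ 6.45 mm/hr

Column moisture flux per unit crosswind length is F = V × PW.
Inflow: F_in = 20.3 × 28.4 = 576.52 mm·m/s
Outflow: F_out = 15.3 × 21.4 = 327.42 mm·m/s
Steady-state rate R = (F_in − F_out)/L = (576.52 − 327.42) / 139000 m = 1.792e-03 mm/s.
R = 1.792e-03 × 3600 = 6.45 mm/hr.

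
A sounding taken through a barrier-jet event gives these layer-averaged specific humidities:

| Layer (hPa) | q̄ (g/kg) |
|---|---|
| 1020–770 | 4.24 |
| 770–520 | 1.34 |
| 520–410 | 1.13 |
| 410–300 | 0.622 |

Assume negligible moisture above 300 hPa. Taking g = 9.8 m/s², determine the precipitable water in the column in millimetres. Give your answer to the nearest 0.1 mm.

Precipitable water is the column-integrated vapour mass per unit area: PW = (1/g) Σ q̄ Δp, with q in kg/kg and Δp in Pa (1 kg/m² of water = 1 mm).
Layer 1020–770 hPa: Δp = 250 hPa = 25000 Pa, q̄ = 0.00424 kg/kg → 0.00424 × 25000 / 9.8 = 10.82 mm
Layer 770–520 hPa: Δp = 250 hPa = 25000 Pa, q̄ = 0.00134 kg/kg → 0.00134 × 25000 / 9.8 = 3.42 mm
Layer 520–410 hPa: Δp = 110 hPa = 11000 Pa, q̄ = 0.00113 kg/kg → 0.00113 × 11000 / 9.8 = 1.27 mm
Layer 410–300 hPa: Δp = 110 hPa = 11000 Pa, q̄ = 0.000622 kg/kg → 0.000622 × 11000 / 9.8 = 0.70 mm
PW = 10.82 + 3.42 + 1.27 + 0.70 = 16.21 ≈ 16.2 mm.

PW ≈ 16.2 mm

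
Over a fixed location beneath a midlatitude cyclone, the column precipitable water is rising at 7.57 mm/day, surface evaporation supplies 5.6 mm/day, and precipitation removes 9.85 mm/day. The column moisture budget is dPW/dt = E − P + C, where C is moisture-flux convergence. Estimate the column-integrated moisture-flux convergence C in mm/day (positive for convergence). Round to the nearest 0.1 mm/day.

C ≈ 11.8 mm/day

dPW/dt = +7.57 mm/day.
C = dPW/dt − E + P = (+7.57) − 5.6 + 9.85 = 11.8 mm/day.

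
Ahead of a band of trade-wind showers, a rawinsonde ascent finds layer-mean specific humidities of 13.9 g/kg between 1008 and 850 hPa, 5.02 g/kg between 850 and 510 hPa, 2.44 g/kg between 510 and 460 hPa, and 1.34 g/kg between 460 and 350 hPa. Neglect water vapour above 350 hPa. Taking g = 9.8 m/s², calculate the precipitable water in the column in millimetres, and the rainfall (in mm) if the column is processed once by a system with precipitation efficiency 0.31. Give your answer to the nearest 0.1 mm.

Precipitable water is the column-integrated vapour mass per unit area: PW = (1/g) Σ q̄ Δp, with q in kg/kg and Δp in Pa (1 kg/m² of water = 1 mm).
Layer 1008–850 hPa: Δp = 158 hPa = 15800 Pa, q̄ = 0.0139 kg/kg → 0.0139 × 15800 / 9.8 = 22.41 mm
Layer 850–510 hPa: Δp = 340 hPa = 34000 Pa, q̄ = 0.00502 kg/kg → 0.00502 × 34000 / 9.8 = 17.42 mm
Layer 510–460 hPa: Δp = 50 hPa = 5000 Pa, q̄ = 0.00244 kg/kg → 0.00244 × 5000 / 9.8 = 1.24 mm
Layer 460–350 hPa: Δp = 110 hPa = 11000 Pa, q̄ = 0.00134 kg/kg → 0.00134 × 11000 / 9.8 = 1.50 mm
PW = 22.41 + 17.42 + 1.24 + 1.50 = 42.57 ≈ 42.6 mm.
Rainfall = ε × PW = 0.31 × 42.6 = 13.2 mm.

PW ≈ 42.6 mm; rainfall ≈ 13.2 mm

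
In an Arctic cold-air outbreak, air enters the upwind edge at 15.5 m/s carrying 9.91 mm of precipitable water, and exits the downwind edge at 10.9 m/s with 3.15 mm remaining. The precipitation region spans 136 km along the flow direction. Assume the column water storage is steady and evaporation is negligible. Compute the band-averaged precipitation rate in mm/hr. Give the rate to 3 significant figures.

Column moisture flux per unit crosswind length is F = V × PW.
Inflow: F_in = 15.5 × 9.91 = 153.605 mm·m/s
Outflow: F_out = 10.9 × 3.15 = 34.335 mm·m/s
Steady-state rate R = (F_in − F_out)/L = (153.605 − 34.335) / 136000 m = 8.770e-04 mm/s.
R = 8.770e-04 × 3600 = 3.16 mm/hr.

R ≈ 3.16 mm/hr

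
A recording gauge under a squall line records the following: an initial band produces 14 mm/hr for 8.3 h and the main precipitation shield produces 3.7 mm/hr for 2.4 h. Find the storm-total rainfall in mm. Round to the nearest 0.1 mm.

total ≈ 125.1 mm

Total = Σ Rᵢ Δtᵢ = 14 × 8.3 + 3.7 × 2.4
      = 116.2 + 8.88 = 125.1 mm.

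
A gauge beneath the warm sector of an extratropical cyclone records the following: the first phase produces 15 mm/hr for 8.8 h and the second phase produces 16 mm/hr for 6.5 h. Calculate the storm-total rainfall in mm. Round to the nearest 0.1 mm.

Total = Σ Rᵢ Δtᵢ = 15 × 8.8 + 16 × 6.5
      = 132 + 104 = 236.0 mm.

total ≈ 236.0 mm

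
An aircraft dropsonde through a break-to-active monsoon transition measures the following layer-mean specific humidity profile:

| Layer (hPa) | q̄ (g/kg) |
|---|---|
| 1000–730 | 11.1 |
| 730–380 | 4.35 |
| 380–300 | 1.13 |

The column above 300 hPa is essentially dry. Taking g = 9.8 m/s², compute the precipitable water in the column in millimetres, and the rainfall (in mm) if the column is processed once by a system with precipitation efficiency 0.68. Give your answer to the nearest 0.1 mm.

Precipitable water is the column-integrated vapour mass per unit area: PW = (1/g) Σ q̄ Δp, with q in kg/kg and Δp in Pa (1 kg/m² of water = 1 mm).
Layer 1000–730 hPa: Δp = 270 hPa = 27000 Pa, q̄ = 0.0111 kg/kg → 0.0111 × 27000 / 9.8 = 30.58 mm
Layer 730–380 hPa: Δp = 350 hPa = 35000 Pa, q̄ = 0.00435 kg/kg → 0.00435 × 35000 / 9.8 = 15.54 mm
Layer 380–300 hPa: Δp = 80 hPa = 8000 Pa, q̄ = 0.00113 kg/kg → 0.00113 × 8000 / 9.8 = 0.92 mm
PW = 30.58 + 15.54 + 0.92 = 47.04 ≈ 47.0 mm.
Rainfall = ε × PW = 0.68 × 47.0 = 32.0 mm.

PW ≈ 47.0 mm; rainfall ≈ 32.0 mm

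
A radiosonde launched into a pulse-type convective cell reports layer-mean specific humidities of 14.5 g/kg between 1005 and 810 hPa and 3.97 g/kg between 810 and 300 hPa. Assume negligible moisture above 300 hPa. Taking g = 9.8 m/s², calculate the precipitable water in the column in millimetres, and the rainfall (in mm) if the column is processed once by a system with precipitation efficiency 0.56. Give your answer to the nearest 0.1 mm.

Precipitable water is the column-integrated vapour mass per unit area: PW = (1/g) Σ q̄ Δp, with q in kg/kg and Δp in Pa (1 kg/m² of water = 1 mm).
Layer 1005–810 hPa: Δp = 195 hPa = 19500 Pa, q̄ = 0.0145 kg/kg → 0.0145 × 19500 / 9.8 = 28.85 mm
Layer 810–300 hPa: Δp = 510 hPa = 51000 Pa, q̄ = 0.00397 kg/kg → 0.00397 × 51000 / 9.8 = 20.66 mm
PW = 28.85 + 20.66 = 49.51 ≈ 49.5 mm.
Rainfall = ε × PW = 0.56 × 49.5 = 27.7 mm.

PW ≈ 49.5 mm; rainfall ≈ 27.7 mm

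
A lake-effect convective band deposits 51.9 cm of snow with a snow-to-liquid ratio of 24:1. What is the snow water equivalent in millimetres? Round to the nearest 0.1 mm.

SWE = snow depth / ratio = 51.9 cm / 24 = 2.163 cm = 21.6 mm.

SWE ≈ 21.6 mm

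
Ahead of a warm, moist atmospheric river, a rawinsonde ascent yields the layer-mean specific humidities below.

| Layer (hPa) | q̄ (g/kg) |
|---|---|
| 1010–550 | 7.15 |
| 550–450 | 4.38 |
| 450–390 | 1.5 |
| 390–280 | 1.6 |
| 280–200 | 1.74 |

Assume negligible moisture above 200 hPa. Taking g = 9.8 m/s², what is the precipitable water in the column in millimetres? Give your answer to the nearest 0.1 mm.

Precipitable water is the column-integrated vapour mass per unit area: PW = (1/g) Σ q̄ Δp, with q in kg/kg and Δp in Pa (1 kg/m² of water = 1 mm).
Layer 1010–550 hPa: Δp = 460 hPa = 46000 Pa, q̄ = 0.00715 kg/kg → 0.00715 × 46000 / 9.8 = 33.56 mm
Layer 550–450 hPa: Δp = 100 hPa = 10000 Pa, q̄ = 0.00438 kg/kg → 0.00438 × 10000 / 9.8 = 4.47 mm
Layer 450–390 hPa: Δp = 60 hPa = 6000 Pa, q̄ = 0.0015 kg/kg → 0.0015 × 6000 / 9.8 = 0.92 mm
Layer 390–280 hPa: Δp = 110 hPa = 11000 Pa, q̄ = 0.0016 kg/kg → 0.0016 × 11000 / 9.8 = 1.80 mm
Layer 280–200 hPa: Δp = 80 hPa = 8000 Pa, q̄ = 0.00174 kg/kg → 0.00174 × 8000 / 9.8 = 1.42 mm
PW = 33.56 + 4.47 + 0.92 + 1.80 + 1.42 = 42.17 ≈ 42.2 mm.

PW ≈ 42.2 mm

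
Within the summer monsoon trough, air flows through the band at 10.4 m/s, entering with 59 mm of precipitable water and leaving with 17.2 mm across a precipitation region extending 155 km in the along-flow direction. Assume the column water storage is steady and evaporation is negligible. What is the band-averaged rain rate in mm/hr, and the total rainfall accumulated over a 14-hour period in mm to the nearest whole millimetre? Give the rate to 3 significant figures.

R ≈ 10.1 mm/hr; total ≈ 141 mm

Column moisture flux per unit crosswind length is F = V × PW.
Inflow: F_in = 10.4 × 59 = 613.6 mm·m/s
Outflow: F_out = 10.4 × 17.2 = 178.88 mm·m/s
Steady-state rate R = (F_in − F_out)/L = (613.6 − 178.88) / 155000 m = 2.805e-03 mm/s.
R = 2.805e-03 × 3600 = 10.1 mm/hr.
Over 14 h: total = 10.1 × 14 = 141.4 ≈ 141 mm.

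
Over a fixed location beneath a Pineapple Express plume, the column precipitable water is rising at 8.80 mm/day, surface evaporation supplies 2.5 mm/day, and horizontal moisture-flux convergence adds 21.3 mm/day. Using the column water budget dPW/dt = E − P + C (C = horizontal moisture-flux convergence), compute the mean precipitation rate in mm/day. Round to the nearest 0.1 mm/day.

P ≈ 15.0 mm/day

dPW/dt = +8.80 mm/day.
P = E + C − dPW/dt = 2.5 + (21.3) − (+8.80) = 15.0 mm/day.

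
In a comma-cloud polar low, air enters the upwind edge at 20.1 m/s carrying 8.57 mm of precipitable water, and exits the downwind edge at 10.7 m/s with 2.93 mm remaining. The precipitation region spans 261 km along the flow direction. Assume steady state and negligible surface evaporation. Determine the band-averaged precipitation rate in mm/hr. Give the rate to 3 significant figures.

Column moisture flux per unit crosswind length is F = V × PW.
Inflow: F_in = 20.1 × 8.57 = 172.257 mm·m/s
Outflow: F_out = 10.7 × 2.93 = 31.351 mm·m/s
Steady-state rate R = (F_in − F_out)/L = (172.257 − 31.351) / 261000 m = 5.399e-04 mm/s.
R = 5.399e-04 × 3600 = 1.94 mm/hr.

R ≈ 1.94 mm/hr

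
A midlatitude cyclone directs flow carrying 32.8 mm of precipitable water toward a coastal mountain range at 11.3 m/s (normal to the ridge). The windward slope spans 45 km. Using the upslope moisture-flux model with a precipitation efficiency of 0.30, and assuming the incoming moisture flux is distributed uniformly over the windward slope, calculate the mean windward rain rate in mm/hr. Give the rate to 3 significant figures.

R ≈ 8.90 mm/hr

Incoming column moisture flux per unit ridge length: F = V × PW = 11.3 × 32.8 = 370.64 mm·m/s.
Spread over the 45 km slope with efficiency ε = 0.30: R = ε·F/W = 0.30 × 370.64 / 45000 m = 2.471e-03 mm/s.
R = 2.471e-03 × 3600 = 8.90 mm/hr.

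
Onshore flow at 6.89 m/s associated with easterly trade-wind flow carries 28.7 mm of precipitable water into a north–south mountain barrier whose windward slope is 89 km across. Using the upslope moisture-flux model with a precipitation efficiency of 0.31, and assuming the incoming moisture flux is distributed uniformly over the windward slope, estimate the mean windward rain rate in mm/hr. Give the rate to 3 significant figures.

R ≈ 2.48 mm/hr

Incoming column moisture flux per unit ridge length: F = V × PW = 6.89 × 28.7 = 197.743 mm·m/s.
Spread over the 89 km slope with efficiency ε = 0.31: R = ε·F/W = 0.31 × 197.743 / 89000 m = 6.888e-04 mm/s.
R = 6.888e-04 × 3600 = 2.48 mm/hr.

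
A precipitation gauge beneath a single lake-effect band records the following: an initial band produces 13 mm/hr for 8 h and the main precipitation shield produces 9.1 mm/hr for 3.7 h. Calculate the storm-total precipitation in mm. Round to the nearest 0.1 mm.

total ≈ 137.7 mm

Total = Σ Rᵢ Δtᵢ = 13 × 8 + 9.1 × 3.7
      = 104 + 33.67 = 137.7 mm.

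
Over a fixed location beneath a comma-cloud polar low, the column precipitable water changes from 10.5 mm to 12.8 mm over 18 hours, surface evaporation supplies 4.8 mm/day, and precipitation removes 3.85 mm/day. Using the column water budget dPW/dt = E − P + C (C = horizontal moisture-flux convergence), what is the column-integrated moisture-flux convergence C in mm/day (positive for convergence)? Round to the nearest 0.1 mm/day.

C ≈ 2.1 mm/day

dPW/dt = (12.8 − 10.5) mm / (18/24 day) = +3.067 mm/day.
C = dPW/dt − E + P = (+3.067) − 4.8 + 3.85 = 2.1 mm/day.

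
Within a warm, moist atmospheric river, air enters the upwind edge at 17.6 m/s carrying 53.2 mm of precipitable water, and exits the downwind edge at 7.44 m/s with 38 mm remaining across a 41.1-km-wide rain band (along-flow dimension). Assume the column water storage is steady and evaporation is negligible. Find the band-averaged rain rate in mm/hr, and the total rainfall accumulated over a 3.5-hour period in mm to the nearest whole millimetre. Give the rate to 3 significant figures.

Column moisture flux per unit crosswind length is F = V × PW.
Inflow: F_in = 17.6 × 53.2 = 936.32 mm·m/s
Outflow: F_out = 7.44 × 38 = 282.72 mm·m/s
Steady-state rate R = (F_in − F_out)/L = (936.32 − 282.72) / 41100 m = 1.590e-02 mm/s.
R = 1.590e-02 × 3600 = 57.2 mm/hr.
Over 3.5 h: total = 57.2 × 3.5 = 200.2 ≈ 200 mm.

R ≈ 57.2 mm/hr; total ≈ 200 mm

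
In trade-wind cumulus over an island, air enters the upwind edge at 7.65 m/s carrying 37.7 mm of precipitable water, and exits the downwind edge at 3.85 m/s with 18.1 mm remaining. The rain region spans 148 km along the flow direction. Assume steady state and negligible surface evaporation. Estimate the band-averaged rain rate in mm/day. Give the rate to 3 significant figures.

Column moisture flux per unit crosswind length is F = V × PW.
Inflow: F_in = 7.65 × 37.7 = 288.405 mm·m/s
Outflow: F_out = 3.85 × 18.1 = 69.685 mm·m/s
Steady-state rate R = (F_in − F_out)/L = (288.405 − 69.685) / 148000 m = 1.478e-03 mm/s.
R = 1.478e-03 × 3600 × 24 = 128 mm/day.

R ≈ 128 mm/day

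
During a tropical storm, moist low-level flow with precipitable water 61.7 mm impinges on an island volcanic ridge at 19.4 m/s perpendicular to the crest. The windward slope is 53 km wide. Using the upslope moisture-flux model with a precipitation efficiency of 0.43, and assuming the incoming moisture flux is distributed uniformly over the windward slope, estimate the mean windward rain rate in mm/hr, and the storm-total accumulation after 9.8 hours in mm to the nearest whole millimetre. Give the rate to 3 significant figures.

R ≈ 35.0 mm/hr; total ≈ 343 mm

Incoming column moisture flux per unit ridge length: F = V × PW = 19.4 × 61.7 = 1196.98 mm·m/s.
Spread over the 53 km slope with efficiency ε = 0.43: R = ε·F/W = 0.43 × 1196.98 / 53000 m = 9.711e-03 mm/s.
R = 9.711e-03 × 3600 = 35.0 mm/hr.
Over 9.8 h: total = 35.0 × 9.8 = 343 mm.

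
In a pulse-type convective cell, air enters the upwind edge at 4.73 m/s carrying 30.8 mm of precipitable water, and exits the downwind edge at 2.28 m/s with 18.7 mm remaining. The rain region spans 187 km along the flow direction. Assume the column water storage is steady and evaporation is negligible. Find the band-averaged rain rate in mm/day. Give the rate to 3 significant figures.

Column moisture flux per unit crosswind length is F = V × PW.
Inflow: F_in = 4.73 × 30.8 = 145.684 mm·m/s
Outflow: F_out = 2.28 × 18.7 = 42.636 mm·m/s
Steady-state rate R = (F_in − F_out)/L = (145.684 − 42.636) / 187000 m = 5.511e-04 mm/s.
R = 5.511e-04 × 3600 × 24 = 47.6 mm/day.

R ≈ 47.6 mm/day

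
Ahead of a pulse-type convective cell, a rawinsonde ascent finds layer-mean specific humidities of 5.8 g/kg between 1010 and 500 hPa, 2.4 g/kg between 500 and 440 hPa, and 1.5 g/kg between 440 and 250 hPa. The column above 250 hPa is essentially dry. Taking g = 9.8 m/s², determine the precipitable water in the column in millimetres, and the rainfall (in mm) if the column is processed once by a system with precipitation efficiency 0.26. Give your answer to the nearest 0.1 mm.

Precipitable water is the column-integrated vapour mass per unit area: PW = (1/g) Σ q̄ Δp, with q in kg/kg and Δp in Pa (1 kg/m² of water = 1 mm).
Layer 1010–500 hPa: Δp = 510 hPa = 51000 Pa, q̄ = 0.0058 kg/kg → 0.0058 × 51000 / 9.8 = 30.18 mm
Layer 500–440 hPa: Δp = 60 hPa = 6000 Pa, q̄ = 0.0024 kg/kg → 0.0024 × 6000 / 9.8 = 1.47 mm
Layer 440–250 hPa: Δp = 190 hPa = 19000 Pa, q̄ = 0.0015 kg/kg → 0.0015 × 19000 / 9.8 = 2.91 mm
PW = 30.18 + 1.47 + 2.91 = 34.56 ≈ 34.6 mm.
Rainfall = ε × PW = 0.26 × 34.6 = 9.0 mm.

PW ≈ 34.6 mm; rainfall ≈ 9.0 mm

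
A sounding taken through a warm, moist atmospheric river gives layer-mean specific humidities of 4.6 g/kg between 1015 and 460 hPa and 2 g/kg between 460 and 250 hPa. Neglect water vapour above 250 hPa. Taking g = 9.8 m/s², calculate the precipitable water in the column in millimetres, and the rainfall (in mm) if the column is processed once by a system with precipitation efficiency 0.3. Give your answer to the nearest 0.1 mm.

Precipitable water is the column-integrated vapour mass per unit area: PW = (1/g) Σ q̄ Δp, with q in kg/kg and Δp in Pa (1 kg/m² of water = 1 mm).
Layer 1015–460 hPa: Δp = 555 hPa = 55500 Pa, q̄ = 0.0046 kg/kg → 0.0046 × 55500 / 9.8 = 26.05 mm
Layer 460–250 hPa: Δp = 210 hPa = 21000 Pa, q̄ = 0.002 kg/kg → 0.002 × 21000 / 9.8 = 4.29 mm
PW = 26.05 + 4.29 = 30.34 ≈ 30.3 mm.
Rainfall = ε × PW = 0.3 × 30.3 = 9.1 mm.

PW ≈ 30.3 mm; rainfall ≈ 9.1 mm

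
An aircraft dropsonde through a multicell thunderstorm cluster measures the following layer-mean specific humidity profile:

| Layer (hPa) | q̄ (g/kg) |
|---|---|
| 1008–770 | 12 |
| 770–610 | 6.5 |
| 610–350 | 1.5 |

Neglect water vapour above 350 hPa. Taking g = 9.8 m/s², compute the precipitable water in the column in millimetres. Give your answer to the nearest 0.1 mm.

PW ≈ 43.7 mm

Precipitable water is the column-integrated vapour mass per unit area: PW = (1/g) Σ q̄ Δp, with q in kg/kg and Δp in Pa (1 kg/m² of water = 1 mm).
Layer 1008–770 hPa: Δp = 238 hPa = 23800 Pa, q̄ = 0.012 kg/kg → 0.012 × 23800 / 9.8 = 29.14 mm
Layer 770–610 hPa: Δp = 160 hPa = 16000 Pa, q̄ = 0.0065 kg/kg → 0.0065 × 16000 / 9.8 = 10.61 mm
Layer 610–350 hPa: Δp = 260 hPa = 26000 Pa, q̄ = 0.0015 kg/kg → 0.0015 × 26000 / 9.8 = 3.98 mm
PW = 29.14 + 10.61 + 3.98 = 43.73 ≈ 43.7 mm.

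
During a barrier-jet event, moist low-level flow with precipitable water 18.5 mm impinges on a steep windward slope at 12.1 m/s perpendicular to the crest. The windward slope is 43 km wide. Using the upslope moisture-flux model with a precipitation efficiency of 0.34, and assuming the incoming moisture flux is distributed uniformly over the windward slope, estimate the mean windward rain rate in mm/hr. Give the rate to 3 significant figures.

Incoming column moisture flux per unit ridge length: F = V × PW = 12.1 × 18.5 = 223.85 mm·m/s.
Spread over the 43 km slope with efficiency ε = 0.34: R = ε·F/W = 0.34 × 223.85 / 43000 m = 1.770e-03 mm/s.
R = 1.770e-03 × 3600 = 6.37 mm/hr.

R ≈ 6.37 mm/hr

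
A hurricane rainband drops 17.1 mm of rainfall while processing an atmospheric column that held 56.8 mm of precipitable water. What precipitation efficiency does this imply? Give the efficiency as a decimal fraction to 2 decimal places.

ε ≈ 0.30

ε = rainfall / PW = 17.1 / 56.8 = 0.30.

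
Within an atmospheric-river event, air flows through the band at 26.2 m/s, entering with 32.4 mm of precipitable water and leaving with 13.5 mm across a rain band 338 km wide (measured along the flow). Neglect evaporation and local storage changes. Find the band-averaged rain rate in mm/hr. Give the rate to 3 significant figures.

Column moisture flux per unit crosswind length is F = V × PW.
Inflow: F_in = 26.2 × 32.4 = 848.88 mm·m/s
Outflow: F_out = 26.2 × 13.5 = 353.7 mm·m/s
Steady-state rate R = (F_in − F_out)/L = (848.88 − 353.7) / 338000 m = 1.465e-03 mm/s.
R = 1.465e-03 × 3600 = 5.27 mm/hr.

R ≈ 5.27 mm/hr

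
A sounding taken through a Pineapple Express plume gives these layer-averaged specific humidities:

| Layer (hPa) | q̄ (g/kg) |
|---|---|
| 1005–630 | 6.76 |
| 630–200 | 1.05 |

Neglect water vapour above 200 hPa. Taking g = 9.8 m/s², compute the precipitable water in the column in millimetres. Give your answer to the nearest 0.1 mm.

Precipitable water is the column-integrated vapour mass per unit area: PW = (1/g) Σ q̄ Δp, with q in kg/kg and Δp in Pa (1 kg/m² of water = 1 mm).
Layer 1005–630 hPa: Δp = 375 hPa = 37500 Pa, q̄ = 0.00676 kg/kg → 0.00676 × 37500 / 9.8 = 25.87 mm
Layer 630–200 hPa: Δp = 430 hPa = 43000 Pa, q̄ = 0.00105 kg/kg → 0.00105 × 43000 / 9.8 = 4.61 mm
PW = 25.87 + 4.61 = 30.48 ≈ 30.5 mm.

PW ≈ 30.5 mm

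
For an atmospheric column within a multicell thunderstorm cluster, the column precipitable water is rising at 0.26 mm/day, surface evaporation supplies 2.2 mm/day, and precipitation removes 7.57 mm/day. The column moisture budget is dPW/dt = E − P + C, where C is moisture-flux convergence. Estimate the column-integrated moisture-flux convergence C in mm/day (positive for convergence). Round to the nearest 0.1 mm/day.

C ≈ 5.6 mm/day

dPW/dt = +0.26 mm/day.
C = dPW/dt − E + P = (+0.26) − 2.2 + 7.57 = 5.6 mm/day.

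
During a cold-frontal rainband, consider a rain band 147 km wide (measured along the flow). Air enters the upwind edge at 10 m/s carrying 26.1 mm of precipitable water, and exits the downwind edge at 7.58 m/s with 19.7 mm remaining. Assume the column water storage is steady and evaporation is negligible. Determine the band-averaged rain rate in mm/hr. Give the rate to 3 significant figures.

R ≈ 2.73 mm/hr

Column moisture flux per unit crosswind length is F = V × PW.
Inflow: F_in = 10 × 26.1 = 261 mm·m/s
Outflow: F_out = 7.58 × 19.7 = 149.326 mm·m/s
Steady-state rate R = (F_in − F_out)/L = (261 − 149.326) / 147000 m = 7.597e-04 mm/s.
R = 7.597e-04 × 3600 = 2.73 mm/hr.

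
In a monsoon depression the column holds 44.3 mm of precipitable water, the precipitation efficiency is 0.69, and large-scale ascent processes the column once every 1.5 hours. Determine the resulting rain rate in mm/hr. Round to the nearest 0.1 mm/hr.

R ≈ 20.4 mm/hr

Each overturning extracts ε × PW = 0.69 × 44.3 = 30.567 mm.
Rate = ε·PW / τ = 30.567 / 1.5 h = 20.4 mm/hr.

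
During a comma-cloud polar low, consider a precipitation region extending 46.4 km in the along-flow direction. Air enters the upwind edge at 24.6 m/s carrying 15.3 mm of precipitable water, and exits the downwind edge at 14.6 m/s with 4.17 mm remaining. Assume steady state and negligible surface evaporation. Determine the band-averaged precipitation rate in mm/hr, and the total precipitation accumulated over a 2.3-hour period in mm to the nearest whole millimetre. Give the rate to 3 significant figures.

Column moisture flux per unit crosswind length is F = V × PW.
Inflow: F_in = 24.6 × 15.3 = 376.38 mm·m/s
Outflow: F_out = 14.6 × 4.17 = 60.882 mm·m/s
Steady-state rate R = (F_in − F_out)/L = (376.38 − 60.882) / 46400 m = 6.800e-03 mm/s.
R = 6.800e-03 × 3600 = 24.5 mm/hr.
Over 2.3 h: total = 24.5 × 2.3 = 56.35 ≈ 56 mm.

R ≈ 24.5 mm/hr; total ≈ 56 mm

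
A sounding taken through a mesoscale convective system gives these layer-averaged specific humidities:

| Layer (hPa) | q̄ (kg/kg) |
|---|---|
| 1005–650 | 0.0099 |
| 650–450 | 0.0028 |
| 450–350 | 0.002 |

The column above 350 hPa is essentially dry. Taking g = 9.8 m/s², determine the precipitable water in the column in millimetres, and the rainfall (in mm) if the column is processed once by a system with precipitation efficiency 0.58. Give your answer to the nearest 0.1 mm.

PW ≈ 43.6 mm; rainfall ≈ 25.3 mm

Precipitable water is the column-integrated vapour mass per unit area: PW = (1/g) Σ q̄ Δp, with q in kg/kg and Δp in Pa (1 kg/m² of water = 1 mm).
Layer 1005–650 hPa: Δp = 355 hPa = 35500 Pa, q̄ = 0.0099 kg/kg → 0.0099 × 35500 / 9.8 = 35.86 mm
Layer 650–450 hPa: Δp = 200 hPa = 20000 Pa, q̄ = 0.0028 kg/kg → 0.0028 × 20000 / 9.8 = 5.71 mm
Layer 450–350 hPa: Δp = 100 hPa = 10000 Pa, q̄ = 0.002 kg/kg → 0.002 × 10000 / 9.8 = 2.04 mm
PW = 35.86 + 5.71 + 2.04 = 43.61 ≈ 43.6 mm.
Rainfall = ε × PW = 0.58 × 43.6 = 25.3 mm.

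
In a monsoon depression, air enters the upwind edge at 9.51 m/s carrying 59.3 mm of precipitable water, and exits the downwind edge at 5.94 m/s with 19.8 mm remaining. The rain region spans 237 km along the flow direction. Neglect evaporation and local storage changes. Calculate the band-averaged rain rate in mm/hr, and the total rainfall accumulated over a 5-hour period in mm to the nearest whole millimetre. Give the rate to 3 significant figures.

Column moisture flux per unit crosswind length is F = V × PW.
Inflow: F_in = 9.51 × 59.3 = 563.943 mm·m/s
Outflow: F_out = 5.94 × 19.8 = 117.612 mm·m/s
Steady-state rate R = (F_in − F_out)/L = (563.943 − 117.612) / 237000 m = 1.883e-03 mm/s.
R = 1.883e-03 × 3600 = 6.78 mm/hr.
Over 5 h: total = 6.78 × 5 = 33.9 ≈ 34 mm.

R ≈ 6.78 mm/hr; total ≈ 34 mm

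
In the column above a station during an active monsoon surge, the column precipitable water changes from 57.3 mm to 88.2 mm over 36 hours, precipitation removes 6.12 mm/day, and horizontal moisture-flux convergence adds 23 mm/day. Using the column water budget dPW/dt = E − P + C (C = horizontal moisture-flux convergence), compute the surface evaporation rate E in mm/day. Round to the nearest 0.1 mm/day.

E ≈ 3.7 mm/day

dPW/dt = (88.2 − 57.3) mm / (36/24 day) = +20.600 mm/day.
E = dPW/dt + P − C = (+20.600) + 6.12 − (23) = 3.7 mm/day.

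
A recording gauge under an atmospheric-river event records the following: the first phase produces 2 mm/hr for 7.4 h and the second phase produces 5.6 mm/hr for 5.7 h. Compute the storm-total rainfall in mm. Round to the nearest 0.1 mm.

total ≈ 46.7 mm

Total = Σ Rᵢ Δtᵢ = 2 × 7.4 + 5.6 × 5.7
      = 14.8 + 31.92 = 46.7 mm.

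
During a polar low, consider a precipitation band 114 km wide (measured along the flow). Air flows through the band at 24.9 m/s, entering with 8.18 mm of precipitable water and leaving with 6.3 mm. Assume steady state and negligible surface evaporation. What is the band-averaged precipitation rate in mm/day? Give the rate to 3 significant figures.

R ≈ 35.5 mm/day

Column moisture flux per unit crosswind length is F = V × PW.
Inflow: F_in = 24.9 × 8.18 = 203.682 mm·m/s
Outflow: F_out = 24.9 × 6.3 = 156.87 mm·m/s
Steady-state rate R = (F_in − F_out)/L = (203.682 − 156.87) / 114000 m = 4.106e-04 mm/s.
R = 4.106e-04 × 3600 × 24 = 35.5 mm/day.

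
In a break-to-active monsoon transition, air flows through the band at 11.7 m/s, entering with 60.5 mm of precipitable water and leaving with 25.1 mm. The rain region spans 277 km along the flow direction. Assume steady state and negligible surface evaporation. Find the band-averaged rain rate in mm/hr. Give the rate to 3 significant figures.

Column moisture flux per unit crosswind length is F = V × PW.
Inflow: F_in = 11.7 × 60.5 = 707.85 mm·m/s
Outflow: F_out = 11.7 × 25.1 = 293.67 mm·m/s
Steady-state rate R = (F_in − F_out)/L = (707.85 − 293.67) / 277000 m = 1.495e-03 mm/s.
R = 1.495e-03 × 3600 = 5.38 mm/hr.

R ≈ 5.38 mm/hr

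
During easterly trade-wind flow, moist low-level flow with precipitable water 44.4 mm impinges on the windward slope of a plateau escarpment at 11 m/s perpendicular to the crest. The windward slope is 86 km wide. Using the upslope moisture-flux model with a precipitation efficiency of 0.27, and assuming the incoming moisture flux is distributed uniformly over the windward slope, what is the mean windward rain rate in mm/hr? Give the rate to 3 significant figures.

R ≈ 5.52 mm/hr

Incoming column moisture flux per unit ridge length: F = V × PW = 11 × 44.4 = 488.4 mm·m/s.
Spread over the 86 km slope with efficiency ε = 0.27: R = ε·F/W = 0.27 × 488.4 / 86000 m = 1.533e-03 mm/s.
R = 1.533e-03 × 3600 = 5.52 mm/hr.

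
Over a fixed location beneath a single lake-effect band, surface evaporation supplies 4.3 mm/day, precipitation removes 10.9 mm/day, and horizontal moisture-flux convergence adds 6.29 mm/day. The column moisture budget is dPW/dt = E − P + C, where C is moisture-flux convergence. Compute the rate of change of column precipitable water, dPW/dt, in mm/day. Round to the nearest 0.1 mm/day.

dPW/dt ≈ -0.3 mm/day

dPW/dt = E − P + C = 4.3 − 10.9 + (6.29) = -0.3 mm/day.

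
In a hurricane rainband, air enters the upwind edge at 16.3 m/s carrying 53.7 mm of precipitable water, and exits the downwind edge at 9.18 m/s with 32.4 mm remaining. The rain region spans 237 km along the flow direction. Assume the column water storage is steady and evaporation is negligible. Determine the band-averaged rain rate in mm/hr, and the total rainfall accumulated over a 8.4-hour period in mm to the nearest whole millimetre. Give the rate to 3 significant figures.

R ≈ 8.78 mm/hr; total ≈ 74 mm

Column moisture flux per unit crosswind length is F = V × PW.
Inflow: F_in = 16.3 × 53.7 = 875.31 mm·m/s
Outflow: F_out = 9.18 × 32.4 = 297.432 mm·m/s
Steady-state rate R = (F_in − F_out)/L = (875.31 − 297.432) / 237000 m = 2.438e-03 mm/s.
R = 2.438e-03 × 3600 = 8.78 mm/hr.
Over 8.4 h: total = 8.78 × 8.4 = 73.752 ≈ 74 mm.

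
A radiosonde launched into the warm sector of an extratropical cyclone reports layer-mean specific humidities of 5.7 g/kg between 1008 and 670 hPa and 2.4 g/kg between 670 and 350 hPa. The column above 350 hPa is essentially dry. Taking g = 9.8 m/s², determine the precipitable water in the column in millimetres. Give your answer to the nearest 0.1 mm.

Precipitable water is the column-integrated vapour mass per unit area: PW = (1/g) Σ q̄ Δp, with q in kg/kg and Δp in Pa (1 kg/m² of water = 1 mm).
Layer 1008–670 hPa: Δp = 338 hPa = 33800 Pa, q̄ = 0.0057 kg/kg → 0.0057 × 33800 / 9.8 = 19.66 mm
Layer 670–350 hPa: Δp = 320 hPa = 32000 Pa, q̄ = 0.0024 kg/kg → 0.0024 × 32000 / 9.8 = 7.84 mm
PW = 19.66 + 7.84 = 27.50 ≈ 27.5 mm.

PW ≈ 27.5 mm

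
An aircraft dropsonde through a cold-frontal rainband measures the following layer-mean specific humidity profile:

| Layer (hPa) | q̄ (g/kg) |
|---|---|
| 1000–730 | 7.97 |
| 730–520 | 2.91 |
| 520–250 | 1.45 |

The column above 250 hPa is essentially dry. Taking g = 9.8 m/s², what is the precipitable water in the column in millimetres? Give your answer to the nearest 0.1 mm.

Precipitable water is the column-integrated vapour mass per unit area: PW = (1/g) Σ q̄ Δp, with q in kg/kg and Δp in Pa (1 kg/m² of water = 1 mm).
Layer 1000–730 hPa: Δp = 270 hPa = 27000 Pa, q̄ = 0.00797 kg/kg → 0.00797 × 27000 / 9.8 = 21.96 mm
Layer 730–520 hPa: Δp = 210 hPa = 21000 Pa, q̄ = 0.00291 kg/kg → 0.00291 × 21000 / 9.8 = 6.24 mm
Layer 520–250 hPa: Δp = 270 hPa = 27000 Pa, q̄ = 0.00145 kg/kg → 0.00145 × 27000 / 9.8 = 3.99 mm
PW = 21.96 + 6.24 + 3.99 = 32.19 ≈ 32.2 mm.

PW ≈ 32.2 mm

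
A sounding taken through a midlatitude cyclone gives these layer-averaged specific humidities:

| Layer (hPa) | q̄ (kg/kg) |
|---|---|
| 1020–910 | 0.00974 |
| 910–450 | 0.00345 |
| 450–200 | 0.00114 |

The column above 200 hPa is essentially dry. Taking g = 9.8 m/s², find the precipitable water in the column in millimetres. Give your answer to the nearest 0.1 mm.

PW ≈ 30.0 mm

Precipitable water is the column-integrated vapour mass per unit area: PW = (1/g) Σ q̄ Δp, with q in kg/kg and Δp in Pa (1 kg/m² of water = 1 mm).
Layer 1020–910 hPa: Δp = 110 hPa = 11000 Pa, q̄ = 0.00974 kg/kg → 0.00974 × 11000 / 9.8 = 10.93 mm
Layer 910–450 hPa: Δp = 460 hPa = 46000 Pa, q̄ = 0.00345 kg/kg → 0.00345 × 46000 / 9.8 = 16.19 mm
Layer 450–200 hPa: Δp = 250 hPa = 25000 Pa, q̄ = 0.00114 kg/kg → 0.00114 × 25000 / 9.8 = 2.91 mm
PW = 10.93 + 16.19 + 2.91 = 30.03 ≈ 30.0 mm.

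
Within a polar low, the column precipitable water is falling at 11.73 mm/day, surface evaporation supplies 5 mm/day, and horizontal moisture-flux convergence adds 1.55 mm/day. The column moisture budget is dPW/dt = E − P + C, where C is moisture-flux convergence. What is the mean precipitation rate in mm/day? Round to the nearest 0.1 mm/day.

P ≈ 18.3 mm/day

dPW/dt = -11.73 mm/day.
P = E + C − dPW/dt = 5 + (1.55) − (-11.73) = 18.3 mm/day.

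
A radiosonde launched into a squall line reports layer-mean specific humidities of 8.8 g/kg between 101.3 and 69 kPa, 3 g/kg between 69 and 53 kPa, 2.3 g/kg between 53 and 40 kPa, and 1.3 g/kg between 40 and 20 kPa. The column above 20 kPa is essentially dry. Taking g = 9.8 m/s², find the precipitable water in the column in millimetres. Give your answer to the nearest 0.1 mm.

PW ≈ 39.6 mm

Precipitable water is the column-integrated vapour mass per unit area: PW = (1/g) Σ q̄ Δp, with q in kg/kg and Δp in Pa (1 kg/m² of water = 1 mm).
Layer 101.3–69 kPa: Δp = 323 hPa = 32300 Pa, q̄ = 0.0088 kg/kg → 0.0088 × 32300 / 9.8 = 29.00 mm
Layer 69–53 kPa: Δp = 160 hPa = 16000 Pa, q̄ = 0.003 kg/kg → 0.003 × 16000 / 9.8 = 4.90 mm
Layer 53–40 kPa: Δp = 130 hPa = 13000 Pa, q̄ = 0.0023 kg/kg → 0.0023 × 13000 / 9.8 = 3.05 mm
Layer 40–20 kPa: Δp = 200 hPa = 20000 Pa, q̄ = 0.0013 kg/kg → 0.0013 × 20000 / 9.8 = 2.65 mm
PW = 29.00 + 4.90 + 3.05 + 2.65 = 39.60 ≈ 39.6 mm.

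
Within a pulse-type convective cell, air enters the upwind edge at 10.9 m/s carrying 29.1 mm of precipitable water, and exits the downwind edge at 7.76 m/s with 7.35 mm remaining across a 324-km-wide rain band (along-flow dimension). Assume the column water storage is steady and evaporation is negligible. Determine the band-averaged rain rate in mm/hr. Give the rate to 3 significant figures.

Column moisture flux per unit crosswind length is F = V × PW.
Inflow: F_in = 10.9 × 29.1 = 317.19 mm·m/s
Outflow: F_out = 7.76 × 7.35 = 57.036 mm·m/s
Steady-state rate R = (F_in − F_out)/L = (317.19 − 57.036) / 324000 m = 8.029e-04 mm/s.
R = 8.029e-04 × 3600 = 2.89 mm/hr.

R ≈ 2.89 mm/hr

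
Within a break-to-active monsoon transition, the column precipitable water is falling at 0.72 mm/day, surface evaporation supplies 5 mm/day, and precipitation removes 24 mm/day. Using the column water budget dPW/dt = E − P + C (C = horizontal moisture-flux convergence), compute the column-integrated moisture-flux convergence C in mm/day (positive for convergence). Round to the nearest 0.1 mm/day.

dPW/dt = -0.72 mm/day.
C = dPW/dt − E + P = (-0.72) − 5 + 24 = 18.3 mm/day.

C ≈ 18.3 mm/day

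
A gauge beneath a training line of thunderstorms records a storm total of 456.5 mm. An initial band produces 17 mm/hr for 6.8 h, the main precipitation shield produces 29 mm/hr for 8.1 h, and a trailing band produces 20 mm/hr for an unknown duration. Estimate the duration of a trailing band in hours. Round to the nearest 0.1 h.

duration ≈ 5.3 h

Known phases: 17 × 6.8 + 29 × 8.1 = 115.6 + 234.9 = 350.5 mm.
Remaining depth = 456.5 − 350.5 = 106 mm.
Duration = 106 / 20 = 5.3 h.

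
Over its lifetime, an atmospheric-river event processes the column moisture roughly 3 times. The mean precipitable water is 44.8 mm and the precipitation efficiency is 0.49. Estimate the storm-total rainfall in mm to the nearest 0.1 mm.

rainfall ≈ 65.9 mm

Each cycle deposits ε × PW = 0.49 × 44.8 = 21.952 mm.
Over 3 cycles: 3 × 21.952 = 65.9 mm.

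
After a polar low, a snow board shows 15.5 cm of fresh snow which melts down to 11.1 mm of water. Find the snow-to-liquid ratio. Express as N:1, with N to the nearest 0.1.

ratio ≈ 14.0

Ratio = snow depth / SWE = 155 mm / 11.1 mm = 14.0, i.e. 14.0:1.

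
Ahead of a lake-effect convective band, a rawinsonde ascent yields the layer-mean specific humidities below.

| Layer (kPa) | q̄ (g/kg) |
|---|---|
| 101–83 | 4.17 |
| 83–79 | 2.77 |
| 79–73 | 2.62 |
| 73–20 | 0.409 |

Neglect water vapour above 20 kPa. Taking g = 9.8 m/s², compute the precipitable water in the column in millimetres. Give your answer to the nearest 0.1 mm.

PW ≈ 12.6 mm

Precipitable water is the column-integrated vapour mass per unit area: PW = (1/g) Σ q̄ Δp, with q in kg/kg and Δp in Pa (1 kg/m² of water = 1 mm).
Layer 101–83 kPa: Δp = 180 hPa = 18000 Pa, q̄ = 0.00417 kg/kg → 0.00417 × 18000 / 9.8 = 7.66 mm
Layer 83–79 kPa: Δp = 40 hPa = 4000 Pa, q̄ = 0.00277 kg/kg → 0.00277 × 4000 / 9.8 = 1.13 mm
Layer 79–73 kPa: Δp = 60 hPa = 6000 Pa, q̄ = 0.00262 kg/kg → 0.00262 × 6000 / 9.8 = 1.60 mm
Layer 73–20 kPa: Δp = 530 hPa = 53000 Pa, q̄ = 0.000409 kg/kg → 0.000409 × 53000 / 9.8 = 2.21 mm
PW = 7.66 + 1.13 + 1.60 + 2.21 = 12.60 ≈ 12.6 mm.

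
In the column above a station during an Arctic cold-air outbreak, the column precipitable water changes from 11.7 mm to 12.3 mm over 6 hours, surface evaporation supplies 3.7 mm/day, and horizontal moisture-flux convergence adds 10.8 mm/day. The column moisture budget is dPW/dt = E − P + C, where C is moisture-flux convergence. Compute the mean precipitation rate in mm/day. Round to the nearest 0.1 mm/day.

P ≈ 12.1 mm/day

dPW/dt = (12.3 − 11.7) mm / (6/24 day) = +2.400 mm/day.
P = E + C − dPW/dt = 3.7 + (10.8) − (+2.400) = 12.1 mm/day.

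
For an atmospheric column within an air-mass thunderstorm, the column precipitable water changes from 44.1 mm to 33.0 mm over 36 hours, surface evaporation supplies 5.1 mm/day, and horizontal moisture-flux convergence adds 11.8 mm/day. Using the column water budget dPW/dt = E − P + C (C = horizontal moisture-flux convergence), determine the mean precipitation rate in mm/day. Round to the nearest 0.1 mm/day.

dPW/dt = (33.0 − 44.1) mm / (36/24 day) = -7.400 mm/day.
P = E + C − dPW/dt = 5.1 + (11.8) − (-7.400) = 24.3 mm/day.

P ≈ 24.3 mm/day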